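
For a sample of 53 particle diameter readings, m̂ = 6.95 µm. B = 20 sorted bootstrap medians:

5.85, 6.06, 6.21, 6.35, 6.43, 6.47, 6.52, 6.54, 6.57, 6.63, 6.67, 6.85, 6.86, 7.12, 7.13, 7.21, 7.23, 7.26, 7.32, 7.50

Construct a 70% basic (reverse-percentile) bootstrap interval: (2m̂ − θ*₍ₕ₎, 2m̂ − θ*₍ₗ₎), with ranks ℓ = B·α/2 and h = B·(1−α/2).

Percentile endpoints at ranks 3 and 17: θ*₍3₎ = 6.21, θ*₍17₎ = 7.23.
Basic interval reflects these around m̂:
  lower = 2 × 6.95 − 7.23 = 6.67
  upper = 2 × 6.95 − 6.21 = 7.69

(6.67, 7.69)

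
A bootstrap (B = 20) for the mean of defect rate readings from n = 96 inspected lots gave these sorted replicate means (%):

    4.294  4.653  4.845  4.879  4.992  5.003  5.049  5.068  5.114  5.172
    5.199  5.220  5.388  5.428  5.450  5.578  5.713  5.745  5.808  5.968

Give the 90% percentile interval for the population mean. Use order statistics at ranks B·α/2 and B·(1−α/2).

(4.294, 5.808)

α = 0.10; lower rank = 20 × 0.050 = 1; upper rank = 20 × 0.950 = 19.
The 1st smallest replicate is 4.294; the 19th is 5.808.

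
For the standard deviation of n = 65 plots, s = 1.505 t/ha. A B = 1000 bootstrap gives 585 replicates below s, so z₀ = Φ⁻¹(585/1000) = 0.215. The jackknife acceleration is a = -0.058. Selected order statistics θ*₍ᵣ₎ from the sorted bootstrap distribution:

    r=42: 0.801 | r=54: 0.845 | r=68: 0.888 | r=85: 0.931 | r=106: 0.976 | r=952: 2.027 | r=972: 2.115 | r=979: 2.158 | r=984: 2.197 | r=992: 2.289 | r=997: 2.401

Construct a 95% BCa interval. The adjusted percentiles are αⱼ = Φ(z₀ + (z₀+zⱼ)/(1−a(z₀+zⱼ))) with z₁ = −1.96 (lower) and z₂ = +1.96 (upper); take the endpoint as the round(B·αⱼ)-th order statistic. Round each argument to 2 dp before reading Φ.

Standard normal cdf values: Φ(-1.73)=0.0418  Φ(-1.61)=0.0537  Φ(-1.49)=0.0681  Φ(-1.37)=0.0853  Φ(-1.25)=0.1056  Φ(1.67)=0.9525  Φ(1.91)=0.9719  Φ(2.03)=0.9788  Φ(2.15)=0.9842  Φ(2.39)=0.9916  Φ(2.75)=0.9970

(0.801, 2.197)

Lower: z₀ + z₁ = 0.215 + (-1.960) = -1.745; 1 − a(z₀+z₁) = 1 − (-0.058)(-1.745) = 0.8988; argument = 0.215 + (-1.745)/0.8988 = -1.7265 → -1.73.
α₁ = Φ(-1.73) = 0.0418; rank = round(1000 × 0.0418) = 42; θ*₍42₎ = 0.801.
Upper: z₀ + z₂ = 2.175; 1 − a(z₀+z₂) = 1.1261; argument = 2.1464 → 2.15; α₂ = 0.9842; rank = 984; θ*₍984₎ = 2.197.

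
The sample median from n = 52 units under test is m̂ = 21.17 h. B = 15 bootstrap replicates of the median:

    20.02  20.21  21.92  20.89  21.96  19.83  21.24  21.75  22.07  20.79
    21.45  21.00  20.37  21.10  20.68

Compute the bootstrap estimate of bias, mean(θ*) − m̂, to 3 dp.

bias = −0.151

mean(θ*) = (20.02 + 20.21 + 21.92 + 20.89 + 21.96 + 19.83 + 21.24 + 21.75 + 22.07 + 20.79 + 21.45 + 21.00 + 20.37 + 21.10 + 20.68) / 15 = 21.0187
bias = 21.0187 − 21.17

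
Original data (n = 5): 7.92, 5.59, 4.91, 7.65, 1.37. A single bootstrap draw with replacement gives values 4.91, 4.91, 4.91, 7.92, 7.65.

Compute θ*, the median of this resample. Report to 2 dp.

θ* = 4.91

Sorted: 4.91, 4.91, 4.91, 7.65, 7.92
Median = middle value = 4.91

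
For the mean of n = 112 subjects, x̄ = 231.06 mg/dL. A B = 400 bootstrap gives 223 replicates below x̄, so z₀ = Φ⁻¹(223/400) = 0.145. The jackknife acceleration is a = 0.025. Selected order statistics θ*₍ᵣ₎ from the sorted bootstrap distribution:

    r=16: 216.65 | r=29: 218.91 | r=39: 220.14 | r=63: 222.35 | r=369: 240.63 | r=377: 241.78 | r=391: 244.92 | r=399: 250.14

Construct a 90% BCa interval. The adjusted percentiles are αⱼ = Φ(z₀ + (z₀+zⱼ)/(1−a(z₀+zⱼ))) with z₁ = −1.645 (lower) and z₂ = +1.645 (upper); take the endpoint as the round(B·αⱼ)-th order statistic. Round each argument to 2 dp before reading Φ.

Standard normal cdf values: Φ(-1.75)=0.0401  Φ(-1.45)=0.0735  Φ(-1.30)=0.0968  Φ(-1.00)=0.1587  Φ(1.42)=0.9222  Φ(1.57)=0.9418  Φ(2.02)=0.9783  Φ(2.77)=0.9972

(220.14, 244.92)

Lower: z₀ + z₁ = 0.145 + (-1.645) = -1.500; 1 − a(z₀+z₁) = 1 − (0.025)(-1.500) = 1.0375; argument = 0.145 + (-1.500)/1.0375 = -1.3008 → -1.30.
α₁ = Φ(-1.30) = 0.0968; rank = round(400 × 0.0968) = 39; θ*₍39₎ = 220.14.
Upper: z₀ + z₂ = 1.790; 1 − a(z₀+z₂) = 0.9553; argument = 2.0189 → 2.02; α₂ = 0.9783; rank = 391; θ*₍391₎ = 244.92.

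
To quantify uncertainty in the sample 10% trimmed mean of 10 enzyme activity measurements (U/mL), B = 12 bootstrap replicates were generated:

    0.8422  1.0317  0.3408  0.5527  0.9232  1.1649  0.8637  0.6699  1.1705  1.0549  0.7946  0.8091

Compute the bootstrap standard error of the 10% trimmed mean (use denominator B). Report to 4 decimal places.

SE* = 0.2358

Bootstrap SE is the standard deviation of the 12 replicate 10% trimmed means.
Mean of replicates: (0.8422 + 1.0317 + 0.3408 + 0.5527 + 0.9232 + 1.1649 + 0.8637 + 0.6699 + 1.1705 + 1.0549 + 0.7946 + 0.8091) / 12 = 10.21820 / 12 = 0.85152
Sum of squared deviations: (−0.00932)² + (+0.18018)² + (−0.51072)² + (−0.29882)² + (+0.07168)² + (+0.31338)² + (+0.01218)² + (−0.18162)² + (+0.31898)² + (+0.20338)² + (−0.05692)² + (−0.04242)² = 0.66731
Variance = 0.66731 / 12 = 0.05561
SE* = √0.05561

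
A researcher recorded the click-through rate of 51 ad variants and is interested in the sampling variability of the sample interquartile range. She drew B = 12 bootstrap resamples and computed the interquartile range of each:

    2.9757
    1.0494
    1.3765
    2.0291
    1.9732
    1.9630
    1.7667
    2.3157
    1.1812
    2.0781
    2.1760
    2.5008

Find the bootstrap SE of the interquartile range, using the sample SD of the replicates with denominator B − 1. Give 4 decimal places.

Bootstrap SE is the standard deviation of the 12 replicate interquartile ranges.
Mean of replicates: (2.9757 + 1.0494 + 1.3765 + 2.0291 + 1.9732 + 1.9630 + 1.7667 + 2.3157 + 1.1812 + 2.0781 + 2.1760 + 2.5008) / 12 = 23.38540 / 12 = 1.94878
Sum of squared deviations: (+1.02692)² + (−0.89938)² + (−0.57228)² + (+0.08032)² + (+0.02442)² + (+0.01422)² + (−0.18208)² + (+0.36692)² + (−0.76758)² + (+0.12932)² + (+0.22722)² + (+0.55202)² = 3.32824
Variance = 3.32824 / 11 = 0.30257
SE* = √0.30257

SE* = 0.5501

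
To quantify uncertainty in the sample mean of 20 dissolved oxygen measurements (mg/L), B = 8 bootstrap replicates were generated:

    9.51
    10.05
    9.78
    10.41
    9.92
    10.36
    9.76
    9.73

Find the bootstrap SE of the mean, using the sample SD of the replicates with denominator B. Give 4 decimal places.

SE* = 0.2951

Bootstrap SE is the standard deviation of the 8 replicate means.
Mean of replicates: (9.51 + 10.05 + 9.78 + 10.41 + 9.92 + 10.36 + 9.76 + 9.73) / 8 = 79.52000 / 8 = 9.94000
Sum of squared deviations: (−0.43000)² + (+0.11000)² + (−0.16000)² + (+0.47000)² + (−0.02000)² + (+0.42000)² + (−0.18000)² + (−0.21000)² = 0.69680
Variance = 0.69680 / 8 = 0.08710
SE* = √0.08710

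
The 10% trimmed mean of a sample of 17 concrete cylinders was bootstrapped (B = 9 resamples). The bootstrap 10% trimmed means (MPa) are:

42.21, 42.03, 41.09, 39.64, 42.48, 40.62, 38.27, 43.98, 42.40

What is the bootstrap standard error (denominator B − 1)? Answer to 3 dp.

Bootstrap SE is the standard deviation of the 9 replicate 10% trimmed means.
Mean of replicates: (42.21 + 42.03 + 41.09 + 39.64 + 42.48 + 40.62 + 38.27 + 43.98 + 42.40) / 9 = 372.7200 / 9 = 41.4133
Sum of squared deviations: (+0.7967)² + (+0.6167)² + (−0.3233)² + (−1.7733)² + (+1.0667)² + (−0.7933)² + (−3.1433)² + (+2.5667)² + (+0.9867)² = 23.4732
Variance = 23.4732 / 8 = 2.9341
SE* = √2.9341

SE* = 1.713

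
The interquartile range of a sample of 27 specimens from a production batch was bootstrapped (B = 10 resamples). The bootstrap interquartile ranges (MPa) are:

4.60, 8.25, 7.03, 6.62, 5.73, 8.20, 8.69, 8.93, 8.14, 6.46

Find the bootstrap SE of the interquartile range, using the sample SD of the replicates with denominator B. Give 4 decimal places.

Bootstrap SE is the standard deviation of the 10 replicate interquartile ranges.
Mean of replicates: (4.60 + 8.25 + 7.03 + 6.62 + 5.73 + 8.20 + 8.69 + 8.93 + 8.14 + 6.46) / 10 = 72.65000 / 10 = 7.26500
Sum of squared deviations: (−2.66500)² + (+0.98500)² + (−0.23500)² + (−0.64500)² + (−1.53500)² + (+0.93500)² + (+1.42500)² + (+1.66500)² + (+0.87500)² + (−0.80500)² = 17.99065
Variance = 17.99065 / 10 = 1.79906
SE* = √1.79906

SE* = 1.3413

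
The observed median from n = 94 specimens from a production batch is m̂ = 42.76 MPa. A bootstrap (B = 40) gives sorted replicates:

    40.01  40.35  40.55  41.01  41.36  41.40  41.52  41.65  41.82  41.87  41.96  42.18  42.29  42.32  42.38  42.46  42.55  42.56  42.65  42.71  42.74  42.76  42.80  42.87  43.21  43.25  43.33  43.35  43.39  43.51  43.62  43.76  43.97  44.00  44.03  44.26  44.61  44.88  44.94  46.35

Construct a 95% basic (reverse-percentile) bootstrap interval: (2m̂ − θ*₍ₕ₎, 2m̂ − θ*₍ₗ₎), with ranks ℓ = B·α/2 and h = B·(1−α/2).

Percentile endpoints at ranks 1 and 39: θ*₍1₎ = 40.01, θ*₍39₎ = 44.94.
Basic interval reflects these around m̂:
  lower = 2 × 42.76 − 44.94 = 40.58
  upper = 2 × 42.76 − 40.01 = 45.51

(40.58, 45.51)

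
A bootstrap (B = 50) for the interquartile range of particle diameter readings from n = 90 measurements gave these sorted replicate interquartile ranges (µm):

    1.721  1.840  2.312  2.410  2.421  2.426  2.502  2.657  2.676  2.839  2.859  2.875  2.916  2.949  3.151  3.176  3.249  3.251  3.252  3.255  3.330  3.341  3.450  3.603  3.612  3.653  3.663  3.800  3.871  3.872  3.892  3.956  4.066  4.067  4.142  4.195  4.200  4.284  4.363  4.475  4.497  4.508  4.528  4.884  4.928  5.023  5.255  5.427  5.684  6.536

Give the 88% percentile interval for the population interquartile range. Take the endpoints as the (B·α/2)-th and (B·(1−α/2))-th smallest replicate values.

α = 0.12; lower rank = 50 × 0.060 = 3; upper rank = 50 × 0.940 = 47.
The 3rd smallest replicate is 2.312; the 47th is 5.255.

(2.312, 5.255)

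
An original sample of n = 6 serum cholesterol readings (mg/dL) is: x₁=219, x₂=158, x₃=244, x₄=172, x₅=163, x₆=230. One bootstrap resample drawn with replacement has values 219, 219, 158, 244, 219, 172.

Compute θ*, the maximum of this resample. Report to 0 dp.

θ* = 244

Maximum = 244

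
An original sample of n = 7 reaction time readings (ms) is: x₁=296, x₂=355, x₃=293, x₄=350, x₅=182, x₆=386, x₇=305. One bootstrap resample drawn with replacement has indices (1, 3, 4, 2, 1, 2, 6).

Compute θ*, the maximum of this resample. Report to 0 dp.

θ* = 386

Resample values: 296, 293, 350, 355, 296, 355, 386.
Maximum = 386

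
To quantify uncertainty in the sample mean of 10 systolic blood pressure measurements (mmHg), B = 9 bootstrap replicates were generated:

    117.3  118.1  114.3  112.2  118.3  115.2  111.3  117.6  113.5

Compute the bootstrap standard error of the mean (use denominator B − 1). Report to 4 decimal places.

SE* = 2.6455

Bootstrap SE is the standard deviation of the 9 replicate means.
Mean of replicates: (117.3 + 118.1 + 114.3 + 112.2 + 118.3 + 115.2 + 111.3 + 117.6 + 113.5) / 9 = 1037.80000 / 9 = 115.31111
Sum of squared deviations: (+1.98889)² + (+2.78889)² + (−1.01111)² + (−3.11111)² + (+2.98889)² + (−0.11111)² + (−4.01111)² + (+2.28889)² + (−1.81111)² = 55.98889
Variance = 55.98889 / 8 = 6.99861
SE* = √6.99861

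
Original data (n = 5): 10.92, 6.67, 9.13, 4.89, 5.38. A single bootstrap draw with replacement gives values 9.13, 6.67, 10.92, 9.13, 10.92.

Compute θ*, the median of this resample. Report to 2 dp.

θ* = 9.13

Sorted: 6.67, 9.13, 9.13, 10.92, 10.92
Median = middle value = 9.13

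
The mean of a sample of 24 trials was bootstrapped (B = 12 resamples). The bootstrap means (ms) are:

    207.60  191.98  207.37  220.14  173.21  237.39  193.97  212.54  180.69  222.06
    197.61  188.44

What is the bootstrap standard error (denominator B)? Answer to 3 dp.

SE* = 17.794

Bootstrap SE is the standard deviation of the 12 replicate means.
Mean of replicates: (207.60 + 191.98 + 207.37 + 220.14 + 173.21 + 237.39 + 193.97 + 212.54 + 180.69 + 222.06 + 197.61 + 188.44) / 12 = 2433.0000 / 12 = 202.7500
Sum of squared deviations: (+4.8500)² + (−10.7700)² + (+4.6200)² + (+17.3900)² + (−29.5400)² + (+34.6400)² + (−8.7800)² + (+9.7900)² + (−22.0600)² + (+19.3100)² + (−5.1400)² + (−14.3100)² = 3799.4610
Variance = 3799.4610 / 12 = 316.6217
SE* = √316.6217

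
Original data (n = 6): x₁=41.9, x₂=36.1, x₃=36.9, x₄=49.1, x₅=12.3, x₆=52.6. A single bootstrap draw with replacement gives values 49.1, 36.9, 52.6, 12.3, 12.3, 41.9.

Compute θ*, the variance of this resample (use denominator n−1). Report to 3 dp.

Mean = 34.1833; sum of squared deviations = 1586.3683
s² = 1586.3683 / 5 = 317.2737

θ* = 317.274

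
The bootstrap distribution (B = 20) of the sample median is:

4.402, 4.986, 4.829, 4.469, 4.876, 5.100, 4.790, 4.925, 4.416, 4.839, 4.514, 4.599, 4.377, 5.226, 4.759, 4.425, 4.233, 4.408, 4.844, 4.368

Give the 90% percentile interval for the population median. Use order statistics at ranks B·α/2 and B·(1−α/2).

Sorted replicates: 4.233, 4.368, 4.377, 4.402, 4.408, 4.416, 4.425, 4.469, 4.514, 4.599, 4.759, 4.790, 4.829, 4.839, 4.844, 4.876, 4.925, 4.986, 5.100, 5.226
α = 0.10; lower rank = 20 × 0.050 = 1; upper rank = 20 × 0.950 = 19.
The 1st smallest replicate is 4.233; the 19th is 5.100.

(4.233, 5.100)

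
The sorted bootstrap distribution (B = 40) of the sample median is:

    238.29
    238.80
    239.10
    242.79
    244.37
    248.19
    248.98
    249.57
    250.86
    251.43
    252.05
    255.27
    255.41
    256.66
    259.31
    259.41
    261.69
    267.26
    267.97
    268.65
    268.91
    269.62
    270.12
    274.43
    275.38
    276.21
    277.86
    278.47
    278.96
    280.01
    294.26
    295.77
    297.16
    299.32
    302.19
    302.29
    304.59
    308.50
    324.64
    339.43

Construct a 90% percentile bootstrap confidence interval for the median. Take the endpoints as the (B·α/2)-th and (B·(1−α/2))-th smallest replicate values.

α = 0.10; lower rank = 40 × 0.050 = 2; upper rank = 40 × 0.950 = 38.
The 2nd smallest replicate is 238.80; the 38th is 308.50.

(238.80, 308.50)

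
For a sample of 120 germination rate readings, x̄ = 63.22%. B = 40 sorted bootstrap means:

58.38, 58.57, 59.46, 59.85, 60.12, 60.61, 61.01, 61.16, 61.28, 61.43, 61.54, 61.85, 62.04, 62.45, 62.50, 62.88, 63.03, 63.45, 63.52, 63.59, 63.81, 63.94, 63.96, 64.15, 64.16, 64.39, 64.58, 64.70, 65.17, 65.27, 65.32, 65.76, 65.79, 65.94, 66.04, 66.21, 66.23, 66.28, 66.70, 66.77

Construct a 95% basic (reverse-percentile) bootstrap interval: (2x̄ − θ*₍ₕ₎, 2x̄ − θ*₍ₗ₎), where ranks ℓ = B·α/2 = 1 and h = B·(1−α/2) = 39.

Percentile endpoints at ranks 1 and 39: θ*₍1₎ = 58.38, θ*₍39₎ = 66.70.
Basic interval reflects these around x̄:
  lower = 2 × 63.22 − 66.70 = 59.74
  upper = 2 × 63.22 − 58.38 = 68.06

(59.74, 68.06)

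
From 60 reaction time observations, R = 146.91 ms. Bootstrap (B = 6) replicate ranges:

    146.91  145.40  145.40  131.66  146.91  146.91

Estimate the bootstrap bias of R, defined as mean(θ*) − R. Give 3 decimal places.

mean(θ*) = (146.91 + 145.40 + 145.40 + 131.66 + 146.91 + 146.91) / 6 = 143.8650
bias = 143.8650 − 146.91

bias = −3.045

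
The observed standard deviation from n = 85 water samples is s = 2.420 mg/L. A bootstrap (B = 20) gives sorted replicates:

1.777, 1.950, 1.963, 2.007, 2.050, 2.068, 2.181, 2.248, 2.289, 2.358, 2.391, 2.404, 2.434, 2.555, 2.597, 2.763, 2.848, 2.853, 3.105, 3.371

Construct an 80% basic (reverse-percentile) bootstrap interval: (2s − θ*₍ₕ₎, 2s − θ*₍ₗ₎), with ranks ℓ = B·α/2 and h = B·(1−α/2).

(1.987, 2.890)

Percentile endpoints at ranks 2 and 18: θ*₍2₎ = 1.950, θ*₍18₎ = 2.853.
Basic interval reflects these around s:
  lower = 2 × 2.420 − 2.853 = 1.987
  upper = 2 × 2.420 − 1.950 = 2.890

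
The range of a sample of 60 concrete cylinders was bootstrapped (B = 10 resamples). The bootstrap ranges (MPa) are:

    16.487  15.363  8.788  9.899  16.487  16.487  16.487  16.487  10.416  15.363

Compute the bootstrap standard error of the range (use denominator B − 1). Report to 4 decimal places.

Bootstrap SE is the standard deviation of the 10 replicate ranges.
Mean of replicates: (16.487 + 15.363 + 8.788 + 9.899 + 16.487 + 16.487 + 16.487 + 16.487 + 10.416 + 15.363) / 10 = 142.26400 / 10 = 14.22640
Sum of squared deviations: (+2.26060)² + (+1.13660)² + (−5.43840)² + (−4.32740)² + (+2.26060)² + (+2.26060)² + (+2.26060)² + (+2.26060)² + (−3.81040)² + (+1.13660)² = 90.95701
Variance = 90.95701 / 9 = 10.10633
SE* = √10.10633

SE* = 3.1790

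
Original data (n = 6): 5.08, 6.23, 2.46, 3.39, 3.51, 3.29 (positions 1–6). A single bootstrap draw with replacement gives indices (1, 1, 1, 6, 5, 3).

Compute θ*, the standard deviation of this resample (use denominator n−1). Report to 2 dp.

θ* = 1.15

Resample values: 5.08, 5.08, 5.08, 3.29, 3.51, 2.46.
Mean = 4.0833; sum of squared deviations = 6.5733
s² = 6.5733 / 5 = 1.3147
s = √1.3147 = 1.15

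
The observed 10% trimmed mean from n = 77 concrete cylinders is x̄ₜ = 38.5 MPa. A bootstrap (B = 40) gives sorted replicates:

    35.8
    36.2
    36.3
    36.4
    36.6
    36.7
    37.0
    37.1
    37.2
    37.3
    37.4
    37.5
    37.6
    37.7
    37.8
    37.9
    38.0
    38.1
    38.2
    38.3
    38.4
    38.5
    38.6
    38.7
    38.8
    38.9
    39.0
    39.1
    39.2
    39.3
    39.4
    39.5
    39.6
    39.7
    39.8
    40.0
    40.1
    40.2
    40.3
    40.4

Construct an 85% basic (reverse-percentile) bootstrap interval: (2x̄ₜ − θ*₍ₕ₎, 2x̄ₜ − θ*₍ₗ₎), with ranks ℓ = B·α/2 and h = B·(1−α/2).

(36.9, 40.7)

Percentile endpoints at ranks 3 and 37: θ*₍3₎ = 36.3, θ*₍37₎ = 40.1.
Basic interval reflects these around x̄ₜ:
  lower = 2 × 38.5 − 40.1 = 36.9
  upper = 2 × 38.5 − 36.3 = 40.7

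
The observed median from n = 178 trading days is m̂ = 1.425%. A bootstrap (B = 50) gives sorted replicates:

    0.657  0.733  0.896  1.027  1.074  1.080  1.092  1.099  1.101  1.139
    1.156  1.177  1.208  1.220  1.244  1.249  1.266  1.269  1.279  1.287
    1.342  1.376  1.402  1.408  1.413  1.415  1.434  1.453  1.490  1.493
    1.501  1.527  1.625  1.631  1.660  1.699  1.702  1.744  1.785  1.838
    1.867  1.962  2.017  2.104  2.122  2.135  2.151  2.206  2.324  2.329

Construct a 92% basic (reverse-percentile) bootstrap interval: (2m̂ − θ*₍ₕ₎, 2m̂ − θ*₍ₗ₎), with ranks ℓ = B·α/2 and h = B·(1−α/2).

Percentile endpoints at ranks 2 and 48: θ*₍2₎ = 0.733, θ*₍48₎ = 2.206.
Basic interval reflects these around m̂:
  lower = 2 × 1.425 − 2.206 = 0.644
  upper = 2 × 1.425 − 0.733 = 2.117

(0.644, 2.117)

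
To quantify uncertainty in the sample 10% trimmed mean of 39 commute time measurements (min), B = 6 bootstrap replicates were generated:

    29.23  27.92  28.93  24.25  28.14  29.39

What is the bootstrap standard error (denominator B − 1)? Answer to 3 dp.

SE* = 1.918

Bootstrap SE is the standard deviation of the 6 replicate 10% trimmed means.
Mean of replicates: (29.23 + 27.92 + 28.93 + 24.25 + 28.14 + 29.39) / 6 = 167.8600 / 6 = 27.9767
Sum of squared deviations: (+1.2533)² + (−0.0567)² + (+0.9533)² + (−3.7267)² + (+0.1633)² + (+1.4133)² = 18.3951
Variance = 18.3951 / 5 = 3.6790
SE* = √3.6790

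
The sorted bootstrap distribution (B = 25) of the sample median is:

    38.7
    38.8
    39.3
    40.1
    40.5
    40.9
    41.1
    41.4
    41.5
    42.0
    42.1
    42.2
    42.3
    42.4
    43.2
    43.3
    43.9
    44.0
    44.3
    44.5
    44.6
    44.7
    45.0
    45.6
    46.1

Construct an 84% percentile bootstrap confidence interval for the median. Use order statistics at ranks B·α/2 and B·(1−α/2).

(38.8, 45.0)

α = 0.16; lower rank = 25 × 0.080 = 2; upper rank = 25 × 0.920 = 23.
The 2nd smallest replicate is 38.8; the 23rd is 45.0.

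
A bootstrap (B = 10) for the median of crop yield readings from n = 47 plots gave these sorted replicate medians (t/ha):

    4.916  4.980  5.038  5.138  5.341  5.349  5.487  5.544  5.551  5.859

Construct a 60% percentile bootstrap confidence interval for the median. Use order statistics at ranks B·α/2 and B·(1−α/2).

(4.980, 5.544)

α = 0.40; lower rank = 10 × 0.200 = 2; upper rank = 10 × 0.800 = 8.
The 2nd smallest replicate is 4.980; the 8th is 5.544.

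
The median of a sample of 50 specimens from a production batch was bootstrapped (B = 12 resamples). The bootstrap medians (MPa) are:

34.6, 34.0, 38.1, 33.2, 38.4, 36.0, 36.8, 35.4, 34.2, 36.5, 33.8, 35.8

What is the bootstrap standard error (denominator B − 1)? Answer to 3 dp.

Bootstrap SE is the standard deviation of the 12 replicate medians.
Mean of replicates: (34.6 + 34.0 + 38.1 + 33.2 + 38.4 + 36.0 + 36.8 + 35.4 + 34.2 + 36.5 + 33.8 + 35.8) / 12 = 426.8000 / 12 = 35.5667
Sum of squared deviations: (−0.9667)² + (−1.5667)² + (+2.5333)² + (−2.3667)² + (+2.8333)² + (+0.4333)² + (+1.2333)² + (−0.1667)² + (−1.3667)² + (+0.9333)² + (−1.7667)² + (+0.2333)² = 31.0867
Variance = 31.0867 / 11 = 2.8261
SE* = √2.8261

SE* = 1.681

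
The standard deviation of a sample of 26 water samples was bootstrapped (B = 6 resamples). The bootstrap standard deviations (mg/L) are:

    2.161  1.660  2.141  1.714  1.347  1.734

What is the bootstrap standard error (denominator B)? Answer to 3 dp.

SE* = 0.284

Bootstrap SE is the standard deviation of the 6 replicate standard deviations.
Mean of replicates: (2.161 + 1.660 + 2.141 + 1.714 + 1.347 + 1.734) / 6 = 10.7570 / 6 = 1.7928
Sum of squared deviations: (+0.3682)² + (−0.1328)² + (+0.3482)² + (−0.0788)² + (−0.4458)² + (−0.0588)² = 0.4829
Variance = 0.4829 / 6 = 0.0805
SE* = √0.0805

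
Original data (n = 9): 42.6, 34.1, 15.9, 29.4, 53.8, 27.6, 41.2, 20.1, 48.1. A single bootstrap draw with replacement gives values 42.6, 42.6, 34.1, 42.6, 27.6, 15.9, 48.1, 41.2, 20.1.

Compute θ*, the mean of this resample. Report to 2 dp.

θ* = 34.98

Mean = (42.6 + 42.6 + 34.1 + 42.6 + 27.6 + 15.9 + 48.1 + 41.2 + 20.1) / 9 = 314.80 / 9 = 34.98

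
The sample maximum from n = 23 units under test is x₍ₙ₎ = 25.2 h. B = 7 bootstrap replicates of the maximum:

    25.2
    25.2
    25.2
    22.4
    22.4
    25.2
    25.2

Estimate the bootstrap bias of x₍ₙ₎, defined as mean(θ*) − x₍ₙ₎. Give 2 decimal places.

mean(θ*) = (25.2 + 25.2 + 25.2 + 22.4 + 22.4 + 25.2 + 25.2) / 7 = 24.400
bias = 24.400 − 25.2

bias = −0.80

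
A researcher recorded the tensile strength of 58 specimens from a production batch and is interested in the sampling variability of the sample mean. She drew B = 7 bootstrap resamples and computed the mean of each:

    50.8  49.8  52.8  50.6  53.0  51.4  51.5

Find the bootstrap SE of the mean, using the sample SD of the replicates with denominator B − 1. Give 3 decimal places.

Bootstrap SE is the standard deviation of the 7 replicate means.
Mean of replicates: (50.8 + 49.8 + 52.8 + 50.6 + 53.0 + 51.4 + 51.5) / 7 = 359.9000 / 7 = 51.4143
Sum of squared deviations: (−0.6143)² + (−1.6143)² + (+1.3857)² + (−0.8143)² + (+1.5857)² + (−0.0143)² + (+0.0857)² = 8.0886
Variance = 8.0886 / 6 = 1.3481
SE* = √1.3481

SE* = 1.161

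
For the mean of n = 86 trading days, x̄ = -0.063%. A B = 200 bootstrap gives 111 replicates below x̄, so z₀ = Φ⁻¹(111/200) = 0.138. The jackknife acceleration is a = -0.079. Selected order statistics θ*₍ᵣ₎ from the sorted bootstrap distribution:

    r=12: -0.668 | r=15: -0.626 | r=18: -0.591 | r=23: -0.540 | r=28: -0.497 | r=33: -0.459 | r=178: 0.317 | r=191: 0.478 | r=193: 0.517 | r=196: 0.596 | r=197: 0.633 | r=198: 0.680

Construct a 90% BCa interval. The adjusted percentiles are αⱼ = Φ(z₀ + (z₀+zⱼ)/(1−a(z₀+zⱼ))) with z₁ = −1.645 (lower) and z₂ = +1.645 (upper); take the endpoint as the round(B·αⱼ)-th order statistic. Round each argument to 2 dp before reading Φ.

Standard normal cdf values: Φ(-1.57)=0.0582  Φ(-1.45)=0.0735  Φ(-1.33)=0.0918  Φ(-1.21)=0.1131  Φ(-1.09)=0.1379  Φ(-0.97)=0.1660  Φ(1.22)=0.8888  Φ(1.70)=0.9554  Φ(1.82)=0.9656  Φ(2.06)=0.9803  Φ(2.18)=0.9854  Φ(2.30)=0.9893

(-0.668, 0.478)

Lower: z₀ + z₁ = 0.138 + (-1.645) = -1.507; 1 − a(z₀+z₁) = 1 − (-0.079)(-1.507) = 0.8809; argument = 0.138 + (-1.507)/0.8809 = -1.5727 → -1.57.
α₁ = Φ(-1.57) = 0.0582; rank = round(200 × 0.0582) = 12; θ*₍12₎ = -0.668.
Upper: z₀ + z₂ = 1.783; 1 − a(z₀+z₂) = 1.1409; argument = 1.7009 → 1.70; α₂ = 0.9554; rank = 191; θ*₍191₎ = 0.478.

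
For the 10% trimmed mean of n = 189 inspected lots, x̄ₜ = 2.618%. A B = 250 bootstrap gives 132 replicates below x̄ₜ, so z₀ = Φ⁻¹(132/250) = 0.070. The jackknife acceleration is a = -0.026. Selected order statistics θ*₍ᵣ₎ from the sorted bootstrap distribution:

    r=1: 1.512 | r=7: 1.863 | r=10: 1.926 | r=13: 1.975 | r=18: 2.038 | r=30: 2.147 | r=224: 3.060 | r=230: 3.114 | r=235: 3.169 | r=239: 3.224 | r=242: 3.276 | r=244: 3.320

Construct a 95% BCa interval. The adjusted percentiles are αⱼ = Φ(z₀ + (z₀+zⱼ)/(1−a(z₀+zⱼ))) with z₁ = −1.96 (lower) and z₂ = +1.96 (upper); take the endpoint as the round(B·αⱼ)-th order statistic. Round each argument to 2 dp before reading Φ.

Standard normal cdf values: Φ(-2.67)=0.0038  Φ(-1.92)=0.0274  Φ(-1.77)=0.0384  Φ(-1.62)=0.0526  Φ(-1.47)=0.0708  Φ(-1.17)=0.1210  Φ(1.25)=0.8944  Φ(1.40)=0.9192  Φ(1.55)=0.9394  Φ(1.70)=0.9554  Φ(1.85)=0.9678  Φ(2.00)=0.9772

Lower: z₀ + z₁ = 0.070 + (-1.960) = -1.890; 1 − a(z₀+z₁) = 1 − (-0.026)(-1.890) = 0.9509; argument = 0.070 + (-1.890)/0.9509 = -1.9177 → -1.92.
α₁ = Φ(-1.92) = 0.0274; rank = round(250 × 0.0274) = 7; θ*₍7₎ = 1.863.
Upper: z₀ + z₂ = 2.030; 1 − a(z₀+z₂) = 1.0528; argument = 1.9982 → 2.00; α₂ = 0.9772; rank = 244; θ*₍244₎ = 3.320.

(1.863, 3.320)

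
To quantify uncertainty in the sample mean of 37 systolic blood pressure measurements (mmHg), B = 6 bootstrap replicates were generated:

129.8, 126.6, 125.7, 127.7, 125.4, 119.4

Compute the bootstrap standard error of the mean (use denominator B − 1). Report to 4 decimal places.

Bootstrap SE is the standard deviation of the 6 replicate means.
Mean of replicates: (129.8 + 126.6 + 125.7 + 127.7 + 125.4 + 119.4) / 6 = 754.60000 / 6 = 125.76667
Sum of squared deviations: (+4.03333)² + (+0.83333)² + (−0.06667)² + (+1.93333)² + (−0.36667)² + (−6.36667)² = 61.37333
Variance = 61.37333 / 5 = 12.27467
SE* = √12.27467

SE* = 3.5035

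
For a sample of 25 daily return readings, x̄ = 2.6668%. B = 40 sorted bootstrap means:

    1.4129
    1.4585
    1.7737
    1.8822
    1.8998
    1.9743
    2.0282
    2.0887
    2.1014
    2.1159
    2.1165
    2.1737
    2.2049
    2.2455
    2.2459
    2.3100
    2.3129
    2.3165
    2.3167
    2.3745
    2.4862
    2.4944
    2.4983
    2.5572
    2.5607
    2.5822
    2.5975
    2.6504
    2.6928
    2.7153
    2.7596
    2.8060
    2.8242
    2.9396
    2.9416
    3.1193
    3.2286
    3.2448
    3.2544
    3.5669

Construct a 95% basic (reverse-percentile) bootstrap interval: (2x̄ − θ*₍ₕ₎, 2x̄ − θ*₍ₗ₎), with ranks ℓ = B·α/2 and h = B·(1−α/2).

(2.0792, 3.9207)

Percentile endpoints at ranks 1 and 39: θ*₍1₎ = 1.4129, θ*₍39₎ = 3.2544.
Basic interval reflects these around x̄:
  lower = 2 × 2.6668 − 3.2544 = 2.0792
  upper = 2 × 2.6668 − 1.4129 = 3.9207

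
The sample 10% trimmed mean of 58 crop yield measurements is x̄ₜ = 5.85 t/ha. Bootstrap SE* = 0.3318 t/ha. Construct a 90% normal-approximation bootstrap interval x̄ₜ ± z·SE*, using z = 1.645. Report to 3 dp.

(5.304, 6.396)

Margin = 1.645 × 0.3318 = 0.5458
Interval: 5.85 ± 0.5458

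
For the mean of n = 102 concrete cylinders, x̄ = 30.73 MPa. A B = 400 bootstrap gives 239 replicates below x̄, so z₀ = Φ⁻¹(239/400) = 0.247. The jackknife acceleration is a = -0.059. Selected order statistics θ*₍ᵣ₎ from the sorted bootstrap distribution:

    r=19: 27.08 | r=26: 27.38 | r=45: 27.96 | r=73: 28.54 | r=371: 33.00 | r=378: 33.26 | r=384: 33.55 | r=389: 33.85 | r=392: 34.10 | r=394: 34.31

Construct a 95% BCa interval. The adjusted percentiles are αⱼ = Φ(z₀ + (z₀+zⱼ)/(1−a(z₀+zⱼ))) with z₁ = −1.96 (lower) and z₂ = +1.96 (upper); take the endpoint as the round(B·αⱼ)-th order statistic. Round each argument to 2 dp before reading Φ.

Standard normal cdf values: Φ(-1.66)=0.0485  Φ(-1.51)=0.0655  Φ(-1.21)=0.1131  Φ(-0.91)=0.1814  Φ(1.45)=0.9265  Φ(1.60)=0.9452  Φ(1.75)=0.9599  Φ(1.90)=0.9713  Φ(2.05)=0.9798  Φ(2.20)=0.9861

Lower: z₀ + z₁ = 0.247 + (-1.960) = -1.713; 1 − a(z₀+z₁) = 1 − (-0.059)(-1.713) = 0.8989; argument = 0.247 + (-1.713)/0.8989 = -1.6586 → -1.66.
α₁ = Φ(-1.66) = 0.0485; rank = round(400 × 0.0485) = 19; θ*₍19₎ = 27.08.
Upper: z₀ + z₂ = 2.207; 1 − a(z₀+z₂) = 1.1302; argument = 2.1997 → 2.20; α₂ = 0.9861; rank = 394; θ*₍394₎ = 34.31.

(27.08, 34.31)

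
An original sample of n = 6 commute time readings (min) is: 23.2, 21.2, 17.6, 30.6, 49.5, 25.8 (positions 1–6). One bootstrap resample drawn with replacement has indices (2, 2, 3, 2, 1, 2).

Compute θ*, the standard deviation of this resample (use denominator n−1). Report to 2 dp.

θ* = 1.82

Resample values: 21.2, 21.2, 17.6, 21.2, 23.2, 21.2.
Mean = 20.9333; sum of squared deviations = 16.5333
s² = 16.5333 / 5 = 3.3067
s = √3.3067 = 1.82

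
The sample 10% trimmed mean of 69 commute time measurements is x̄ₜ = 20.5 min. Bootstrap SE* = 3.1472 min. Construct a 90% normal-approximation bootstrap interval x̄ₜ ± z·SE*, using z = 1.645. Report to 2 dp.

Margin = 1.645 × 3.1472 = 5.177
Interval: 20.5 ± 5.177

(15.32, 25.68)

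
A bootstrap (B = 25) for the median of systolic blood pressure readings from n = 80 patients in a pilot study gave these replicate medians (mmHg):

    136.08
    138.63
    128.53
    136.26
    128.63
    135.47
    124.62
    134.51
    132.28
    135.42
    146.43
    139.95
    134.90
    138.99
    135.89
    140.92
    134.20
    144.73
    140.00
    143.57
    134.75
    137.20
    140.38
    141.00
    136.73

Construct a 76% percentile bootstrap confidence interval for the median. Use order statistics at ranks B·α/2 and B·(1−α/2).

(128.63, 141.00)

Sorted replicates: 124.62, 128.53, 128.63, 132.28, 134.20, 134.51, 134.75, 134.90, 135.42, 135.47, 135.89, 136.08, 136.26, 136.73, 137.20, 138.63, 138.99, 139.95, 140.00, 140.38, 140.92, 141.00, 143.57, 144.73, 146.43
α = 0.24; lower rank = 25 × 0.120 = 3; upper rank = 25 × 0.880 = 22.
The 3rd smallest replicate is 128.63; the 22nd is 141.00.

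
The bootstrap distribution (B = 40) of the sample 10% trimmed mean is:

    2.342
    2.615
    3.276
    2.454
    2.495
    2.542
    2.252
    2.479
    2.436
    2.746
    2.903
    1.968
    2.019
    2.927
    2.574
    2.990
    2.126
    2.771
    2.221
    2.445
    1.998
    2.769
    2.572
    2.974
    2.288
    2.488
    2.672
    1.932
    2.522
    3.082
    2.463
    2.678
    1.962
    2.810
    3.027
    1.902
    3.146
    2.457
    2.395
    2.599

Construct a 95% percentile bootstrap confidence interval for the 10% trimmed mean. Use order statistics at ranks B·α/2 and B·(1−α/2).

(1.902, 3.146)

Sorted replicates: 1.902, 1.932, 1.962, 1.968, 1.998, 2.019, 2.126, 2.221, 2.252, 2.288, 2.342, 2.395, 2.436, 2.445, 2.454, 2.457, 2.463, 2.479, 2.488, 2.495, 2.522, 2.542, 2.572, 2.574, 2.599, 2.615, 2.672, 2.678, 2.746, 2.769, 2.771, 2.810, 2.903, 2.927, 2.974, 2.990, 3.027, 3.082, 3.146, 3.276
α = 0.05; lower rank = 40 × 0.025 = 1; upper rank = 40 × 0.975 = 39.
The 1st smallest replicate is 1.902; the 39th is 3.146.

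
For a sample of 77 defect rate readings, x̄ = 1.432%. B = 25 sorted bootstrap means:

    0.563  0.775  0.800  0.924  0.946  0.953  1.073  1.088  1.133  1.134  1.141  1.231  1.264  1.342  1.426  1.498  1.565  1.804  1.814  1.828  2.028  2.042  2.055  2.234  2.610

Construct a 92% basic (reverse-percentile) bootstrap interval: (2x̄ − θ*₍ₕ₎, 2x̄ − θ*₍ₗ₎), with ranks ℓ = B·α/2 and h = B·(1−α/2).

(0.630, 2.301)

Percentile endpoints at ranks 1 and 24: θ*₍1₎ = 0.563, θ*₍24₎ = 2.234.
Basic interval reflects these around x̄:
  lower = 2 × 1.432 − 2.234 = 0.630
  upper = 2 × 1.432 − 0.563 = 2.301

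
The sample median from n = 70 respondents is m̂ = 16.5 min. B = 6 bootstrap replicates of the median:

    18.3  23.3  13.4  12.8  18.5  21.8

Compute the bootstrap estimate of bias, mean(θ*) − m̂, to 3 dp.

bias = +1.517

mean(θ*) = (18.3 + 23.3 + 13.4 + 12.8 + 18.5 + 21.8) / 6 = 18.0167
bias = 18.0167 − 16.5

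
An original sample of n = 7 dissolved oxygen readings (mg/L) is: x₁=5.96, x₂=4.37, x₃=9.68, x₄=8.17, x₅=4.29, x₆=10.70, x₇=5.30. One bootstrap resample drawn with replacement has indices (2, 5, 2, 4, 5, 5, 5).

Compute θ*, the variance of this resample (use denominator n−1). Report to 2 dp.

Resample values: 4.37, 4.29, 4.37, 8.17, 4.29, 4.29, 4.29.
Mean = 4.8671; sum of squared deviations = 12.7355
s² = 12.7355 / 6 = 2.1226

θ* = 2.12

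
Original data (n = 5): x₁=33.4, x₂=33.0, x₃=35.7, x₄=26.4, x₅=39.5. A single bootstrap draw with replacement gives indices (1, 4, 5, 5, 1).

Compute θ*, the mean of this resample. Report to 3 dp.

Resample values: 33.4, 26.4, 39.5, 39.5, 33.4.
Mean = (33.4 + 26.4 + 39.5 + 39.5 + 33.4) / 5 = 172.20 / 5 = 34.440

θ* = 34.440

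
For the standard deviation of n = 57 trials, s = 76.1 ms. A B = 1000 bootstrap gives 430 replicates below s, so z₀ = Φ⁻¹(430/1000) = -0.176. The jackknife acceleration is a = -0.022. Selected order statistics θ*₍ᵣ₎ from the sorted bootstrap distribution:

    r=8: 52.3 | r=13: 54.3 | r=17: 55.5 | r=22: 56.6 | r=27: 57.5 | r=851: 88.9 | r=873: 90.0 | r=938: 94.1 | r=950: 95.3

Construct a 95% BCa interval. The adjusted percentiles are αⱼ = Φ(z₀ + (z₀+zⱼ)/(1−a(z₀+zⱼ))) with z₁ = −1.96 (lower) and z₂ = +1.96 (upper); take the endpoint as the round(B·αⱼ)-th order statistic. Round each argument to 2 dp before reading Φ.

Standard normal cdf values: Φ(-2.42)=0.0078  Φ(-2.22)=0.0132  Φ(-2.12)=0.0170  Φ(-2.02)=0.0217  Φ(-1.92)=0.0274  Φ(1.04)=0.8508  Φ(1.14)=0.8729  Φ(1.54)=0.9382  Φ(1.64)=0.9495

Lower: z₀ + z₁ = -0.176 + (-1.960) = -2.136; 1 − a(z₀+z₁) = 1 − (-0.022)(-2.136) = 0.9530; argument = -0.176 + (-2.136)/0.9530 = -2.4173 → -2.42.
α₁ = Φ(-2.42) = 0.0078; rank = round(1000 × 0.0078) = 8; θ*₍8₎ = 52.3.
Upper: z₀ + z₂ = 1.784; 1 − a(z₀+z₂) = 1.0392; argument = 1.5406 → 1.54; α₂ = 0.9382; rank = 938; θ*₍938₎ = 94.1.

(52.3, 94.1)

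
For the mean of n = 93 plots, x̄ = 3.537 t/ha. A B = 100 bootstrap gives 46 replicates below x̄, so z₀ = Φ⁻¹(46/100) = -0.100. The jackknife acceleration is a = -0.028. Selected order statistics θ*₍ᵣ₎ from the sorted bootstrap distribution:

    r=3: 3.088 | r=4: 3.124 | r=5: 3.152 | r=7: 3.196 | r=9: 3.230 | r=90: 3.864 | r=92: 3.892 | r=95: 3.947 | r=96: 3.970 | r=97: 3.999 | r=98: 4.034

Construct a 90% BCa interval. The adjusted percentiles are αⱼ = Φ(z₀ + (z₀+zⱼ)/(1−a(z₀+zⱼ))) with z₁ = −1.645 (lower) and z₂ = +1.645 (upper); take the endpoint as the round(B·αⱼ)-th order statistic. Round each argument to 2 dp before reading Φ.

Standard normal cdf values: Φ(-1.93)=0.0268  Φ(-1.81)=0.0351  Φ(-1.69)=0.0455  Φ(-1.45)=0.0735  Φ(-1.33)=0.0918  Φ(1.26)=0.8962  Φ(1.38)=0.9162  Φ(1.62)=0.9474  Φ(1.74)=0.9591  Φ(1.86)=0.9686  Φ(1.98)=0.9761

(3.088, 3.892)

Lower: z₀ + z₁ = -0.100 + (-1.645) = -1.745; 1 − a(z₀+z₁) = 1 − (-0.028)(-1.745) = 0.9511; argument = -0.100 + (-1.745)/0.9511 = -1.9346 → -1.93.
α₁ = Φ(-1.93) = 0.0268; rank = round(100 × 0.0268) = 3; θ*₍3₎ = 3.088.
Upper: z₀ + z₂ = 1.545; 1 − a(z₀+z₂) = 1.0433; argument = 1.3809 → 1.38; α₂ = 0.9162; rank = 92; θ*₍92₎ = 3.892.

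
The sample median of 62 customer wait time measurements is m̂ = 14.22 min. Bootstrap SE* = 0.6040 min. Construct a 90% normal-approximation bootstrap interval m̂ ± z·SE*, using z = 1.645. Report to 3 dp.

Margin = 1.645 × 0.6040 = 0.9936
Interval: 14.22 ± 0.9936

(13.226, 15.214)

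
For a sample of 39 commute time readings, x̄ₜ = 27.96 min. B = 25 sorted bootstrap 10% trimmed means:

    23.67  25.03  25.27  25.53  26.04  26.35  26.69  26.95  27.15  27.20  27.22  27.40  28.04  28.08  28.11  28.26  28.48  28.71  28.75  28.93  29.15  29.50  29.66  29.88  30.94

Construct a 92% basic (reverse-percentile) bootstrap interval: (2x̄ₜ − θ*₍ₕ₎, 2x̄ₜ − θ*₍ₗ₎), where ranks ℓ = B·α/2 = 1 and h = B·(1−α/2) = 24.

(26.04, 32.25)

Percentile endpoints at ranks 1 and 24: θ*₍1₎ = 23.67, θ*₍24₎ = 29.88.
Basic interval reflects these around x̄ₜ:
  lower = 2 × 27.96 − 29.88 = 26.04
  upper = 2 × 27.96 − 23.67 = 32.25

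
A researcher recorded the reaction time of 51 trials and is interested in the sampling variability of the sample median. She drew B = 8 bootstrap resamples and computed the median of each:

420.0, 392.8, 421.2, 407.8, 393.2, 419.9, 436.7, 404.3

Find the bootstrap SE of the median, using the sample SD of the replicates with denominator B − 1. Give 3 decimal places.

SE* = 15.213

Bootstrap SE is the standard deviation of the 8 replicate medians.
Mean of replicates: (420.0 + 392.8 + 421.2 + 407.8 + 393.2 + 419.9 + 436.7 + 404.3) / 8 = 3295.9000 / 8 = 411.9875
Sum of squared deviations: (+8.0125)² + (−19.1875)² + (+9.2125)² + (−4.1875)² + (−18.7875)² + (+7.9125)² + (+24.7125)² + (−7.6875)² = 1620.1487
Variance = 1620.1487 / 7 = 231.4498
SE* = √231.4498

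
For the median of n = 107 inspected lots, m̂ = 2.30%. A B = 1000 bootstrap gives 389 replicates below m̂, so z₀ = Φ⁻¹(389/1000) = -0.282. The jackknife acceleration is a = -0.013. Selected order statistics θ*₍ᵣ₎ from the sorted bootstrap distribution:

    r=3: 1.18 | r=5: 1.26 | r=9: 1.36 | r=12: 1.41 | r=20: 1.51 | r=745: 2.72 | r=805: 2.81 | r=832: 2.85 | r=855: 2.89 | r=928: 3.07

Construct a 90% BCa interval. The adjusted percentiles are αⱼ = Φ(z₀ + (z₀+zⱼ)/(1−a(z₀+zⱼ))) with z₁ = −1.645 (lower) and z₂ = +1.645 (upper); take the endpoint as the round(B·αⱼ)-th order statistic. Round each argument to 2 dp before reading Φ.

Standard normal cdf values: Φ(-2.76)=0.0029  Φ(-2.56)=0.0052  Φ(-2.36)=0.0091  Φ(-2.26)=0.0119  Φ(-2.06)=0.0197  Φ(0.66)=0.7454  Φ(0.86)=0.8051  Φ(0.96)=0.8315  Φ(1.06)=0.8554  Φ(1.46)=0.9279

Lower: z₀ + z₁ = -0.282 + (-1.645) = -1.927; 1 − a(z₀+z₁) = 1 − (-0.013)(-1.927) = 0.9749; argument = -0.282 + (-1.927)/0.9749 = -2.2585 → -2.26.
α₁ = Φ(-2.26) = 0.0119; rank = round(1000 × 0.0119) = 12; θ*₍12₎ = 1.41.
Upper: z₀ + z₂ = 1.363; 1 − a(z₀+z₂) = 1.0177; argument = 1.0573 → 1.06; α₂ = 0.8554; rank = 855; θ*₍855₎ = 2.89.

(1.41, 2.89)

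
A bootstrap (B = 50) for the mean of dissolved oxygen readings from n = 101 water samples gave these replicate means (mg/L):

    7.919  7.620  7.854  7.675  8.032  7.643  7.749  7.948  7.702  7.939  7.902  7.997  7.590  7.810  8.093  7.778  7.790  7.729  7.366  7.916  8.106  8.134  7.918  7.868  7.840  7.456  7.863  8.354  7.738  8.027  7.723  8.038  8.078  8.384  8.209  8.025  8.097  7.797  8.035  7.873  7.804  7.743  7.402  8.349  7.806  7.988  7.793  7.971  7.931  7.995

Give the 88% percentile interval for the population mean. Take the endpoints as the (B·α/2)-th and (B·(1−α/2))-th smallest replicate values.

(7.456, 8.209)

Sorted replicates: 7.366, 7.402, 7.456, 7.590, 7.620, 7.643, 7.675, 7.702, 7.723, 7.729, 7.738, 7.743, 7.749, 7.778, 7.790, 7.793, 7.797, 7.804, 7.806, 7.810, 7.840, 7.854, 7.863, 7.868, 7.873, 7.902, 7.916, 7.918, 7.919, 7.931, 7.939, 7.948, 7.971, 7.988, 7.995, 7.997, 8.025, 8.027, 8.032, 8.035, 8.038, 8.078, 8.093, 8.097, 8.106, 8.134, 8.209, 8.349, 8.354, 8.384
α = 0.12; lower rank = 50 × 0.060 = 3; upper rank = 50 × 0.940 = 47.
The 3rd smallest replicate is 7.456; the 47th is 8.209.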